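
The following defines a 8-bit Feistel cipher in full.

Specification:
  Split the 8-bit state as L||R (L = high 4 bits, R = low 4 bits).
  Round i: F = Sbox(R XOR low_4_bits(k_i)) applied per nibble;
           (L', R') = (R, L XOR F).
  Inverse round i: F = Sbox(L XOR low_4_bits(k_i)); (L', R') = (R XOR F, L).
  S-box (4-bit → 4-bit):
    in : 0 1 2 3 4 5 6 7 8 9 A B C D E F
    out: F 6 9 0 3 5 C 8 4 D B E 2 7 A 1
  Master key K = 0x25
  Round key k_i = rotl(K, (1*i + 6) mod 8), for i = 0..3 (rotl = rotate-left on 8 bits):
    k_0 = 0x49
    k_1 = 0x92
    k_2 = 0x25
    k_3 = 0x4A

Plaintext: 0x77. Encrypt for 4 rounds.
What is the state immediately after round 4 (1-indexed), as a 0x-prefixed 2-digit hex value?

s_0 = plaintext = 0x77
s_1 = Round(s_0, k_0) = 0x7D
s_2 = Round(s_1, k_1) = 0xD6
s_3 = Round(s_2, k_2) = 0x6D
s_4 = Round(s_3, k_3) = 0xDE

0xDE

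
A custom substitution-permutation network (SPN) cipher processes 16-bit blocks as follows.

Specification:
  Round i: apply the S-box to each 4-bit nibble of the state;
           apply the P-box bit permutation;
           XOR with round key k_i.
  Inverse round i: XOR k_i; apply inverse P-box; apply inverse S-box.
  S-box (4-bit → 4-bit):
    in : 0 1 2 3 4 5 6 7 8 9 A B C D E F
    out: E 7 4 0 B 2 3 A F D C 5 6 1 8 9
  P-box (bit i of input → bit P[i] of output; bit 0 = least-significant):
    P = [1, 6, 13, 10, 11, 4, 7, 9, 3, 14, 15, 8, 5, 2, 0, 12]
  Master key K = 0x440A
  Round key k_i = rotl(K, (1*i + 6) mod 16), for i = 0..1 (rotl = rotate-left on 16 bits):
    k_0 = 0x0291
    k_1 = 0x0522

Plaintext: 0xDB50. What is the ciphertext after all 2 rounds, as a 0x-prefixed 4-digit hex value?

s_0 = plaintext = 0xDB50
s_1 = Round(s_0, k_0) = 0xA6E9
s_2 = Round(s_1, k_1) = 0x7329

0x7329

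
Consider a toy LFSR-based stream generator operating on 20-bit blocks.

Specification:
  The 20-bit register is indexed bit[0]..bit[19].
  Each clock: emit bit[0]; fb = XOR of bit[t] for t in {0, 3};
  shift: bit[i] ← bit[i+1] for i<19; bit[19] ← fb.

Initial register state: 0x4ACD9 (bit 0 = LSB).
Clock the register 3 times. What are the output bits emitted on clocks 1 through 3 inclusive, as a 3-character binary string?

100

reg_0 = 0x4ACD9
clock 1: out=1, reg = 0x2566C
clock 2: out=0, reg = 0x92B36
clock 3: out=0, reg = 0x4959B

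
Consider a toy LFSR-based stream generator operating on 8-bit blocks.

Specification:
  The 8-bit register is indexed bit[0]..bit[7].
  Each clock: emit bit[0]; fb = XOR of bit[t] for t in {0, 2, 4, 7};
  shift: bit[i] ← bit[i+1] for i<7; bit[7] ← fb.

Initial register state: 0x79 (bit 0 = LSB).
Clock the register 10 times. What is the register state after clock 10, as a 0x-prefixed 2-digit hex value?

reg_0 = 0x79
clock 1: out=1, reg = 0x3C
clock 2: out=0, reg = 0x1E
clock 3: out=0, reg = 0x0F
clock 4: out=1, reg = 0x07
clock 5: out=1, reg = 0x03
clock 6: out=1, reg = 0x81
clock 7: out=1, reg = 0x40
clock 8: out=0, reg = 0x20
clock 9: out=0, reg = 0x10
clock 10: out=0, reg = 0x88

0x88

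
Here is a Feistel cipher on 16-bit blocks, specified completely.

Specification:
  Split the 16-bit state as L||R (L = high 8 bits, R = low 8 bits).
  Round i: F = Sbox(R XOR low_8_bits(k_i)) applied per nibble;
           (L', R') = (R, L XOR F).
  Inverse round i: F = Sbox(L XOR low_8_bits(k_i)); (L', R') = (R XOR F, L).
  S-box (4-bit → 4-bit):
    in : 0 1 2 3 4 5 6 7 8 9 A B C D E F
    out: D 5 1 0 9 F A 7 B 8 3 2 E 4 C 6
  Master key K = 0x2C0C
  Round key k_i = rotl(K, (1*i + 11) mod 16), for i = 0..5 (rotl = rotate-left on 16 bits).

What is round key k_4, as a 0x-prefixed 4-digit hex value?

0x1606

K = 0x2C0C
k_0 = rotl(K, (1*0+11) mod 16) = rotl(K, 11) = 0x6160
k_1 = rotl(K, (1*1+11) mod 16) = rotl(K, 12) = 0xC2C0
k_2 = rotl(K, (1*2+11) mod 16) = rotl(K, 13) = 0x8581
k_3 = rotl(K, (1*3+11) mod 16) = rotl(K, 14) = 0x0B03
k_4 = rotl(K, (1*4+11) mod 16) = rotl(K, 15) = 0x1606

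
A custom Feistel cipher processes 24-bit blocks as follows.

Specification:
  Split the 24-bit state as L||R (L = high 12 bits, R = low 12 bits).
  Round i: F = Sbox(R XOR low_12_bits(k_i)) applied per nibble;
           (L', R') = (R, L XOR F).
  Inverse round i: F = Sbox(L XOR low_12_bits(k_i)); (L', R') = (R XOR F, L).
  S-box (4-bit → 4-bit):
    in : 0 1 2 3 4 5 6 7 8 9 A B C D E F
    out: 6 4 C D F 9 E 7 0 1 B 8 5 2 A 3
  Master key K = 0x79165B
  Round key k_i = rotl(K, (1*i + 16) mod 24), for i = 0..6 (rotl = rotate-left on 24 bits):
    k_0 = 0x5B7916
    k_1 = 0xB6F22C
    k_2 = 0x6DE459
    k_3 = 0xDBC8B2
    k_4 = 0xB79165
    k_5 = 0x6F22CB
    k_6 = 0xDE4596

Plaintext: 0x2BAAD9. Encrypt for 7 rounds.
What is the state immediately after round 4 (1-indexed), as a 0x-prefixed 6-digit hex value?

0xAC84FB

s_0 = plaintext = 0x2BAAD9
s_1 = Round(s_0, k_0) = 0xAD9FE9
s_2 = Round(s_1, k_1) = 0xFE9880
s_3 = Round(s_2, k_2) = 0x880AC8
s_4 = Round(s_3, k_3) = 0xAC84FB
s_5 = Round(s_4, k_4) = 0x4FB3D2
s_6 = Round(s_5, k_5) = 0x3D20BA
s_7 = Round(s_6, k_6) = 0x0BAA17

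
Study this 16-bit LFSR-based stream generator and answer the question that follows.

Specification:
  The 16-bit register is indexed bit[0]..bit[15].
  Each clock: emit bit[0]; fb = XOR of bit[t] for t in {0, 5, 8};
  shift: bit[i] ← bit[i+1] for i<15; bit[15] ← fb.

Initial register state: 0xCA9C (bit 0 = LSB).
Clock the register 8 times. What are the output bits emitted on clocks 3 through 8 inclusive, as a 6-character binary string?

reg_0 = 0xCA9C
clock 1: out=0, reg = 0x654E
clock 2: out=0, reg = 0xB2A7
clock 3: out=1, reg = 0x5953
clock 4: out=1, reg = 0x2CA9
clock 5: out=1, reg = 0x1654
clock 6: out=0, reg = 0x0B2A
clock 7: out=0, reg = 0x0595
clock 8: out=1, reg = 0x02CA

111001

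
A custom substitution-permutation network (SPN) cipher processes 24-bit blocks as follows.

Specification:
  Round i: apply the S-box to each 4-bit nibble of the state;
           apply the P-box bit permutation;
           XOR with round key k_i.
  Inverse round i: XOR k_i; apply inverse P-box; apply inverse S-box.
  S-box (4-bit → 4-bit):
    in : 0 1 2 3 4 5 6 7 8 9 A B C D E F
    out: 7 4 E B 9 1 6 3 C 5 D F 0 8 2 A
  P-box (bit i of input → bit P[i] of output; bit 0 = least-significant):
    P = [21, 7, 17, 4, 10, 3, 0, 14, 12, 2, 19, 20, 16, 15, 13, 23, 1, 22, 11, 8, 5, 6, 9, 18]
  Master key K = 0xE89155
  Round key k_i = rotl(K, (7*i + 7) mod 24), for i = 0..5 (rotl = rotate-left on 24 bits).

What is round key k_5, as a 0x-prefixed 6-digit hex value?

0x57A245

K = 0xE89155
k_0 = rotl(K, (7*0+7) mod 24) = rotl(K, 7) = 0x48AAF4
k_1 = rotl(K, (7*1+7) mod 24) = rotl(K, 14) = 0x557A24
k_2 = rotl(K, (7*2+7) mod 24) = rotl(K, 21) = 0xBD122A
k_3 = rotl(K, (7*3+7) mod 24) = rotl(K, 4) = 0x89155E
k_4 = rotl(K, (7*4+7) mod 24) = rotl(K, 11) = 0x8AAF44
k_5 = rotl(K, (7*5+7) mod 24) = rotl(K, 18) = 0x57A245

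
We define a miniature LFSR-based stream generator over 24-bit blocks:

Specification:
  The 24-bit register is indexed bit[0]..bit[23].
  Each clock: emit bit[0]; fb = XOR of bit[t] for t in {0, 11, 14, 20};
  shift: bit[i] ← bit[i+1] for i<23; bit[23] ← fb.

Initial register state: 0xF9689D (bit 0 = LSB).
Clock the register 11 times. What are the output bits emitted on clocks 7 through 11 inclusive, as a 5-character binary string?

01000

reg_0 = 0xF9689D
clock 1: out=1, reg = 0x7CB44E
clock 2: out=0, reg = 0xBE5A27
clock 3: out=1, reg = 0x5F2D13
clock 4: out=1, reg = 0xAF9689
clock 5: out=1, reg = 0xD7CB44
clock 6: out=0, reg = 0xEBE5A2
clock 7: out=0, reg = 0xF5F2D1
clock 8: out=1, reg = 0xFAF968
clock 9: out=0, reg = 0xFD7CB4
clock 10: out=0, reg = 0xFEBE5A
clock 11: out=0, reg = 0x7F5F2D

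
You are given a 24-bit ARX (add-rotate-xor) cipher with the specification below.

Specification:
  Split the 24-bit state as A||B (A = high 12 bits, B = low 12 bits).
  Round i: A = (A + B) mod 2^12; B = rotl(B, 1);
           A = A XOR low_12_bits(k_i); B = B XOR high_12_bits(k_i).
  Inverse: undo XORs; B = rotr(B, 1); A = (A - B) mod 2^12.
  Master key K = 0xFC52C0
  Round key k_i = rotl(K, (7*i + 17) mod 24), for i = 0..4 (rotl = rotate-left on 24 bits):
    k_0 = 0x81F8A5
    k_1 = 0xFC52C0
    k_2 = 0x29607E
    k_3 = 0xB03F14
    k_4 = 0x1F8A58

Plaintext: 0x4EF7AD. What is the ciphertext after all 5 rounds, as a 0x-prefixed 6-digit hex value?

0x5DA7DF

s_0 = plaintext = 0x4EF7AD
s_1 = Round(s_0, k_0) = 0x439745
s_2 = Round(s_1, k_1) = 0x9BE14F
s_3 = Round(s_2, k_2) = 0xB73008
s_4 = Round(s_3, k_3) = 0x46FB13
s_5 = Round(s_4, k_4) = 0x5DA7DF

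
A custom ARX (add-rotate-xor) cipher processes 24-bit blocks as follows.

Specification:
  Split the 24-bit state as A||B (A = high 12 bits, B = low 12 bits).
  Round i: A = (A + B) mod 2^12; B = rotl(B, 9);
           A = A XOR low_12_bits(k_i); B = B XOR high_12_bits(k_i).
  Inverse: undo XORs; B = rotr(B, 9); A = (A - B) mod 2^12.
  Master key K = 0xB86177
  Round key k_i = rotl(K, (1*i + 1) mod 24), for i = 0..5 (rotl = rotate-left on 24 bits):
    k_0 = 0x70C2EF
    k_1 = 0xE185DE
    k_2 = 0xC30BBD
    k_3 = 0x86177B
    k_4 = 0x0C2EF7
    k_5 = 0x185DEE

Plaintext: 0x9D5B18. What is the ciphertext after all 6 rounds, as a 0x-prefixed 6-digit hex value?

s_0 = plaintext = 0x9D5B18
s_1 = Round(s_0, k_0) = 0x60266F
s_2 = Round(s_1, k_1) = 0x9AF0D5
s_3 = Round(s_2, k_2) = 0x13962A
s_4 = Round(s_3, k_3) = 0x018CA4
s_5 = Round(s_4, k_4) = 0x24B956
s_6 = Round(s_5, k_5) = 0x64FCAF

0x64FCAF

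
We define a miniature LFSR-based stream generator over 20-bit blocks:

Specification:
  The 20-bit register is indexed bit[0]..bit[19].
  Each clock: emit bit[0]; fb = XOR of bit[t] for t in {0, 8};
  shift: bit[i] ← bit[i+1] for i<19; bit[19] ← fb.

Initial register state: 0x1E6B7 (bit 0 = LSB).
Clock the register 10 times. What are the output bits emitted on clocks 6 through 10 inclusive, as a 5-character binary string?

reg_0 = 0x1E6B7
clock 1: out=1, reg = 0x8F35B
clock 2: out=1, reg = 0x479AD
clock 3: out=1, reg = 0x23CD6
clock 4: out=0, reg = 0x11E6B
clock 5: out=1, reg = 0x88F35
clock 6: out=1, reg = 0x4479A
clock 7: out=0, reg = 0xA23CD
clock 8: out=1, reg = 0x511E6
clock 9: out=0, reg = 0xA88F3
clock 10: out=1, reg = 0xD4479

10101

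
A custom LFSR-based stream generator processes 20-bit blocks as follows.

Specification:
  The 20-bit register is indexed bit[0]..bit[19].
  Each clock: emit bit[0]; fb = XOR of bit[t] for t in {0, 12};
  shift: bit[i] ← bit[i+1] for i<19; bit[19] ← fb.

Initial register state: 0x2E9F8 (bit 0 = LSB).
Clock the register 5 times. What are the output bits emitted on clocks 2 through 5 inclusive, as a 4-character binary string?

reg_0 = 0x2E9F8
clock 1: out=0, reg = 0x174FC
clock 2: out=0, reg = 0x8BA7E
clock 3: out=0, reg = 0xC5D3F
clock 4: out=1, reg = 0x62E9F
clock 5: out=1, reg = 0xB174F

0011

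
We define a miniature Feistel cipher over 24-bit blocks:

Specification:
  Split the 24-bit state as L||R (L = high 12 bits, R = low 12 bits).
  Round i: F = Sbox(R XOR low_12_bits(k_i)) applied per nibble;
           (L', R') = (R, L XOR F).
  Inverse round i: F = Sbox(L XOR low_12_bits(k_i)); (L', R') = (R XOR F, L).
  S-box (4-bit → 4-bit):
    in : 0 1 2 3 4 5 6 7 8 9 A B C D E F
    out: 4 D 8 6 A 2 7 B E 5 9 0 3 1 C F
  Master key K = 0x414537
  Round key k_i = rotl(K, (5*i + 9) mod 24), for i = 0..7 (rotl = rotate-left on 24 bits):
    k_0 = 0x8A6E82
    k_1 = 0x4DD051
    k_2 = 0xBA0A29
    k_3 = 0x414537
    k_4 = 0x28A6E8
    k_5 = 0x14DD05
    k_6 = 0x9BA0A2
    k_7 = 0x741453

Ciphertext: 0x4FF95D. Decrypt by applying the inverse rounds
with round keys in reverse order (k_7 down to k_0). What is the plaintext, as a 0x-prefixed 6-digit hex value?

0x94924B

s_0 = ciphertext = 0x4FF95D
s_1 = InvRound(s_0, k_7) = 0xDCE4FF
s_2 = InvRound(s_1, k_6) = 0x58CDCE
s_3 = InvRound(s_2, k_5) = 0x32B58C
s_4 = InvRound(s_3, k_4) = 0x7BA32B
s_5 = InvRound(s_4, k_3) = 0xBCA7BA
s_6 = InvRound(s_5, k_2) = 0xA7CBCA
s_7 = InvRound(s_6, k_1) = 0x24BA7C
s_8 = InvRound(s_7, k_0) = 0x94924B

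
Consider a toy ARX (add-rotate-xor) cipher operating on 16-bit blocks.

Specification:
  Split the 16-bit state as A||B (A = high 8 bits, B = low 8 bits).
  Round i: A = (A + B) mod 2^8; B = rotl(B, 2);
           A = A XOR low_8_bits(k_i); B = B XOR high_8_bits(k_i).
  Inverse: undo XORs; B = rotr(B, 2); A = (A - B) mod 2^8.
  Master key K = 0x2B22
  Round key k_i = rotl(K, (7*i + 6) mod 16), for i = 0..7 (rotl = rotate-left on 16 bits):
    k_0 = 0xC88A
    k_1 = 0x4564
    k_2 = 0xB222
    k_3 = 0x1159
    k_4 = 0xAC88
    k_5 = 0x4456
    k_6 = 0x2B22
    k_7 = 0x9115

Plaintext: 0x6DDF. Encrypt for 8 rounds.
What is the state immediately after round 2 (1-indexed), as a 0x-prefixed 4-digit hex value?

0x199B

s_0 = plaintext = 0x6DDF
s_1 = Round(s_0, k_0) = 0xC6B7
s_2 = Round(s_1, k_1) = 0x199B
s_3 = Round(s_2, k_2) = 0x96DC
s_4 = Round(s_3, k_3) = 0x2B62
s_5 = Round(s_4, k_4) = 0x0525
s_6 = Round(s_5, k_5) = 0x7CD0
s_7 = Round(s_6, k_6) = 0x6E68
s_8 = Round(s_7, k_7) = 0xC330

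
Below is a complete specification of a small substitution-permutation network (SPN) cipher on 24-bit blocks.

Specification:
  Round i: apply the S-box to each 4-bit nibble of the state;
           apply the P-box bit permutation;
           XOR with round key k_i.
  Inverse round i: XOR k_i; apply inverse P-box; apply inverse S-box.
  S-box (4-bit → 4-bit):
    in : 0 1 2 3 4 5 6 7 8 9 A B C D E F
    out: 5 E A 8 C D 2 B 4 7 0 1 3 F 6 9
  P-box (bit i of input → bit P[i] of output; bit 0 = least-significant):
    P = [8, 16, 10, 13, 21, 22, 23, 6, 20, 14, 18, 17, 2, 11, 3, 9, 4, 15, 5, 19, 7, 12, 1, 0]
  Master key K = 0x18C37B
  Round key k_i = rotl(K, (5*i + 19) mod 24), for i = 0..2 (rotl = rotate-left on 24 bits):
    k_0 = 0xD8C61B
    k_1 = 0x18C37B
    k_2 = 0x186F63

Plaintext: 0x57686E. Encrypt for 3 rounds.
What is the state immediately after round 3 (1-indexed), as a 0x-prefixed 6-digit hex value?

s_0 = plaintext = 0x57686E
s_1 = Round(s_0, k_0) = 0x954A88
s_2 = Round(s_1, k_1) = 0x90D5C1
s_3 = Round(s_2, k_2) = 0x6F51DD

0x6F51DD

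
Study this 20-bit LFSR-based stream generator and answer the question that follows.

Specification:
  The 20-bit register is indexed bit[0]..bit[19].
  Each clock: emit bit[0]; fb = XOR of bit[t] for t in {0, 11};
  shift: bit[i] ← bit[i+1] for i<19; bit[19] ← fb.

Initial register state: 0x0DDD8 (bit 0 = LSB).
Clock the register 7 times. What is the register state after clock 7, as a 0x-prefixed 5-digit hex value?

reg_0 = 0x0DDD8
clock 1: out=0, reg = 0x86EEC
clock 2: out=0, reg = 0xC3776
clock 3: out=0, reg = 0x61BBB
clock 4: out=1, reg = 0x30DDD
clock 5: out=1, reg = 0x186EE
clock 6: out=0, reg = 0x0C377
clock 7: out=1, reg = 0x861BB

0x861BB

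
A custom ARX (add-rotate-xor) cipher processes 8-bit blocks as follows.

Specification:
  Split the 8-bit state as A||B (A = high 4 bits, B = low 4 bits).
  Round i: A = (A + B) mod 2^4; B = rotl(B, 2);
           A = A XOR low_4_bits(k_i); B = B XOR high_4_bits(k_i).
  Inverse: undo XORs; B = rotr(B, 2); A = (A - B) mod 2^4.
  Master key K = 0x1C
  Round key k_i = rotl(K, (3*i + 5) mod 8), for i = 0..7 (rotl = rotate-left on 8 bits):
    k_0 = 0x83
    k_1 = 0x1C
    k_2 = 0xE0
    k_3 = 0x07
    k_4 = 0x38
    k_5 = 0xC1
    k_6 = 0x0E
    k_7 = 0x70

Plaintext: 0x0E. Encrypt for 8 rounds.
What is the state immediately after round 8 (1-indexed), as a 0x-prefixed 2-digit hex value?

0x51

s_0 = plaintext = 0x0E
s_1 = Round(s_0, k_0) = 0xD3
s_2 = Round(s_1, k_1) = 0xCD
s_3 = Round(s_2, k_2) = 0x99
s_4 = Round(s_3, k_3) = 0x56
s_5 = Round(s_4, k_4) = 0x3A
s_6 = Round(s_5, k_5) = 0xC6
s_7 = Round(s_6, k_6) = 0xC9
s_8 = Round(s_7, k_7) = 0x51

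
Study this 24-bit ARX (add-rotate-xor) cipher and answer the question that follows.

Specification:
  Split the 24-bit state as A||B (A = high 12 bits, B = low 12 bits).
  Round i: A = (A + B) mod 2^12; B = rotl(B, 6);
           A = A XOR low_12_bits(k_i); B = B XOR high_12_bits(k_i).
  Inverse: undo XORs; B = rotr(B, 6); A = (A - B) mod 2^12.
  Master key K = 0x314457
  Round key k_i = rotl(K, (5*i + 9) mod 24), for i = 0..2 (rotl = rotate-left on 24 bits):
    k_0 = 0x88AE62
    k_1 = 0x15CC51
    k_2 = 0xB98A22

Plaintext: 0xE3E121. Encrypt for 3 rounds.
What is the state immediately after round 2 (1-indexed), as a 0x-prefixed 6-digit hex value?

s_0 = plaintext = 0xE3E121
s_1 = Round(s_0, k_0) = 0x13D0CE
s_2 = Round(s_1, k_1) = 0xE5A2DF
s_3 = Round(s_2, k_2) = 0xB1BC53

0xE5A2DF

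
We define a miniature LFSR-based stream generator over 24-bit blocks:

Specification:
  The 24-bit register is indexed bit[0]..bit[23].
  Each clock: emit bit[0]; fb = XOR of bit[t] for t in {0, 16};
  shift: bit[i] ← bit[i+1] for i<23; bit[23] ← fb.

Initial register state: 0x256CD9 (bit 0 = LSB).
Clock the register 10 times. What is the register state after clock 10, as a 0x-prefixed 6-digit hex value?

reg_0 = 0x256CD9
clock 1: out=1, reg = 0x12B66C
clock 2: out=0, reg = 0x095B36
clock 3: out=0, reg = 0x84AD9B
clock 4: out=1, reg = 0xC256CD
clock 5: out=1, reg = 0xE12B66
clock 6: out=0, reg = 0xF095B3
clock 7: out=1, reg = 0xF84AD9
clock 8: out=1, reg = 0xFC256C
clock 9: out=0, reg = 0x7E12B6
clock 10: out=0, reg = 0x3F095B

0x3F095B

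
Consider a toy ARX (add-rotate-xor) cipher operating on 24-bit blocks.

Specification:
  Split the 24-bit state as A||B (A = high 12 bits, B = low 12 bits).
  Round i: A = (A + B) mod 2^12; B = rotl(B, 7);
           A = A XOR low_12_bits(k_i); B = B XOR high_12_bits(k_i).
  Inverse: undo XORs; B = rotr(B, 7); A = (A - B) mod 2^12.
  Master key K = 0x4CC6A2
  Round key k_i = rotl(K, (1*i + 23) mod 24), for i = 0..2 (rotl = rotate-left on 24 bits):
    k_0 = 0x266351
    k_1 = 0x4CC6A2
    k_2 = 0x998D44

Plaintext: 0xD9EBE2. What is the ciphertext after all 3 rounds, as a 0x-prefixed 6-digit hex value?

s_0 = plaintext = 0xD9EBE2
s_1 = Round(s_0, k_0) = 0xAD1339
s_2 = Round(s_1, k_1) = 0x8A8855
s_3 = Round(s_2, k_2) = 0xDB935A

0xDB935A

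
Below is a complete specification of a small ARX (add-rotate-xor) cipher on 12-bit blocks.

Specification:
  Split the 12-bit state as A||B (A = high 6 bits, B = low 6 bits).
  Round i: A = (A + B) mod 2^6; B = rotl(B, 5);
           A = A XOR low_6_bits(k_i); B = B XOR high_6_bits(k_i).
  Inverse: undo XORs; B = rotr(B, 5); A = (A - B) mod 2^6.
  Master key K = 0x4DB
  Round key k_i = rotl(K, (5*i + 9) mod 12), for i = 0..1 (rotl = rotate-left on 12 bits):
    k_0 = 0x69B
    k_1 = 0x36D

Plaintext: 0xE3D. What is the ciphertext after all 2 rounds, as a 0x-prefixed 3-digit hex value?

s_0 = plaintext = 0xE3D
s_1 = Round(s_0, k_0) = 0xBA4
s_2 = Round(s_1, k_1) = 0xFDF

0xFDF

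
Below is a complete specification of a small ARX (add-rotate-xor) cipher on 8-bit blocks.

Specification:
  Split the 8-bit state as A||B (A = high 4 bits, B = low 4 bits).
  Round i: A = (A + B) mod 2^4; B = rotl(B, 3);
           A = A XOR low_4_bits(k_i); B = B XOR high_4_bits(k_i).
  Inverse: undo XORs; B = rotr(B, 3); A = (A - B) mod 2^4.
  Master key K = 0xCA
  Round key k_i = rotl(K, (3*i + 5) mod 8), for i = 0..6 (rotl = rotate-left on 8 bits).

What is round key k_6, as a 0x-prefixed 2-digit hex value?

0x65

K = 0xCA
k_0 = rotl(K, (3*0+5) mod 8) = rotl(K, 5) = 0x59
k_1 = rotl(K, (3*1+5) mod 8) = rotl(K, 0) = 0xCA
k_2 = rotl(K, (3*2+5) mod 8) = rotl(K, 3) = 0x56
k_3 = rotl(K, (3*3+5) mod 8) = rotl(K, 6) = 0xB2
k_4 = rotl(K, (3*4+5) mod 8) = rotl(K, 1) = 0x95
k_5 = rotl(K, (3*5+5) mod 8) = rotl(K, 4) = 0xAC
k_6 = rotl(K, (3*6+5) mod 8) = rotl(K, 7) = 0x65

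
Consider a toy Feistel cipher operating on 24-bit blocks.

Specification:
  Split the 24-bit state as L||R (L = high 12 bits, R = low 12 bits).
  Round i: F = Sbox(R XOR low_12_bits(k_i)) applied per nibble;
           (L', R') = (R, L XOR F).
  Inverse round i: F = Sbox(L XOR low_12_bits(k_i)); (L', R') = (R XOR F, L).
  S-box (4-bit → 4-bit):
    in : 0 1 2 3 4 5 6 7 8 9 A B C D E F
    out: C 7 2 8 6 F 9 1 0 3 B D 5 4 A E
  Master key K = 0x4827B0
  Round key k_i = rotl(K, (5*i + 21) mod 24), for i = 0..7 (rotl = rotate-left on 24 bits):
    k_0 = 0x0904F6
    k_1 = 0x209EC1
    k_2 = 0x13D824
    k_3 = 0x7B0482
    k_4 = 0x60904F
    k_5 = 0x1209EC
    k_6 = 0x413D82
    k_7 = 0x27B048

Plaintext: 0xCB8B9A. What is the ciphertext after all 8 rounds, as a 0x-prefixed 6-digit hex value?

s_0 = plaintext = 0xCB8B9A
s_1 = Round(s_0, k_0) = 0xB9A22D
s_2 = Round(s_1, k_1) = 0x22DE3F
s_3 = Round(s_2, k_2) = 0xE3FB50
s_4 = Round(s_3, k_3) = 0xB5007D
s_5 = Round(s_4, k_4) = 0x07D7D2
s_6 = Round(s_5, k_5) = 0x7D2AF7
s_7 = Round(s_6, k_6) = 0xAF76CD
s_8 = Round(s_7, k_7) = 0x6CD3F8

0x6CD3F8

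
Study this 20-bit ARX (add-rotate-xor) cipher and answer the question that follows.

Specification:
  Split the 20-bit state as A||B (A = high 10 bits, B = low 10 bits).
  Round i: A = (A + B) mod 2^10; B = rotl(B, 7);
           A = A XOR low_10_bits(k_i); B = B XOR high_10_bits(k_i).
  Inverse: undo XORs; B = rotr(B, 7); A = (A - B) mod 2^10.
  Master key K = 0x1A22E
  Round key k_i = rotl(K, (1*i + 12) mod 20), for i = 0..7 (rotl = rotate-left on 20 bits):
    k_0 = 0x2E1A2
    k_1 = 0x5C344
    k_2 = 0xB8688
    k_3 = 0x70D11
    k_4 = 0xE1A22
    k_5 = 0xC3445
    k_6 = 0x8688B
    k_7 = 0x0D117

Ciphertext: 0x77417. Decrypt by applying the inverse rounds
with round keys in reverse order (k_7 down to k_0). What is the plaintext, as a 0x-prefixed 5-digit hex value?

0xB66B1

s_0 = ciphertext = 0x77417
s_1 = InvRound(s_0, k_7) = 0xEC918
s_2 = InvRound(s_1, k_6) = 0xC8C16
s_3 = InvRound(s_2, k_5) = 0xA20DE
s_4 = InvRound(s_3, k_4) = 0x792C6
s_5 = InvRound(s_4, k_3) = 0x31C2E
s_6 = InvRound(s_5, k_2) = 0xF4A7D
s_7 = InvRound(s_6, k_1) = 0x0A06E
s_8 = InvRound(s_7, k_0) = 0xB66B1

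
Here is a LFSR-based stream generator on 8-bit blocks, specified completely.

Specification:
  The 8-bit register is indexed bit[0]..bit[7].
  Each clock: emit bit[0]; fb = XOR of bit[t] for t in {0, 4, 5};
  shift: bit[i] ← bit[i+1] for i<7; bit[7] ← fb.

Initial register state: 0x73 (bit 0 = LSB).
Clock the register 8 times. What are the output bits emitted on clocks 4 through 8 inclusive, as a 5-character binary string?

reg_0 = 0x73
clock 1: out=1, reg = 0xB9
clock 2: out=1, reg = 0xDC
clock 3: out=0, reg = 0xEE
clock 4: out=0, reg = 0xF7
clock 5: out=1, reg = 0xFB
clock 6: out=1, reg = 0xFD
clock 7: out=1, reg = 0xFE
clock 8: out=0, reg = 0x7F

01110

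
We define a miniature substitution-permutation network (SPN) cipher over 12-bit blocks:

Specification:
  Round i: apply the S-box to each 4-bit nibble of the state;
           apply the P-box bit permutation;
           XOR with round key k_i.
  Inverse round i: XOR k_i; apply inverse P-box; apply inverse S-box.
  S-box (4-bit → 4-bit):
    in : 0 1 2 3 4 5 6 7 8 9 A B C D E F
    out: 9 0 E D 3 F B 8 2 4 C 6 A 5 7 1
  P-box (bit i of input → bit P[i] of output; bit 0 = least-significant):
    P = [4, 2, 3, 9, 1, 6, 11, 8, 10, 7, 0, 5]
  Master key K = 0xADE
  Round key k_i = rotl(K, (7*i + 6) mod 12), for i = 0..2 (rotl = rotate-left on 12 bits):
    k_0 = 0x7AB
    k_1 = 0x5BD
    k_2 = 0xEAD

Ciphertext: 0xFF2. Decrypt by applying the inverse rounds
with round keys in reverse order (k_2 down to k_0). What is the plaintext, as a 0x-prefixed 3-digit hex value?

s_0 = ciphertext = 0xFF2
s_1 = InvRound(s_0, k_2) = 0x96E
s_2 = InvRound(s_1, k_1) = 0xEEF
s_3 = InvRound(s_2, k_0) = 0x128

0x128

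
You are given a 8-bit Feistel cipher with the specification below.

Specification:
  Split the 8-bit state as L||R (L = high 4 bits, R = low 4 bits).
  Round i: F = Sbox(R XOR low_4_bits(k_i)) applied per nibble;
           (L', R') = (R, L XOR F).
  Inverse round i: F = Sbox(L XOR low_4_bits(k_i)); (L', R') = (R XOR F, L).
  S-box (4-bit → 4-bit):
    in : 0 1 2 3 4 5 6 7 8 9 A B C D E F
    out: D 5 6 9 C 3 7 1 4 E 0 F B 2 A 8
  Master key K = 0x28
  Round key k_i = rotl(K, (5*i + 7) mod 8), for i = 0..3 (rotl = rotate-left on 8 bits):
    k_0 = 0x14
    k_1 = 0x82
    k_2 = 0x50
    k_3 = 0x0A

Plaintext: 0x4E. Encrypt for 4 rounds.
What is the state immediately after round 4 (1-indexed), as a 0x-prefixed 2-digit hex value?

s_0 = plaintext = 0x4E
s_1 = Round(s_0, k_0) = 0xE4
s_2 = Round(s_1, k_1) = 0x49
s_3 = Round(s_2, k_2) = 0x9A
s_4 = Round(s_3, k_3) = 0xA4

0xA4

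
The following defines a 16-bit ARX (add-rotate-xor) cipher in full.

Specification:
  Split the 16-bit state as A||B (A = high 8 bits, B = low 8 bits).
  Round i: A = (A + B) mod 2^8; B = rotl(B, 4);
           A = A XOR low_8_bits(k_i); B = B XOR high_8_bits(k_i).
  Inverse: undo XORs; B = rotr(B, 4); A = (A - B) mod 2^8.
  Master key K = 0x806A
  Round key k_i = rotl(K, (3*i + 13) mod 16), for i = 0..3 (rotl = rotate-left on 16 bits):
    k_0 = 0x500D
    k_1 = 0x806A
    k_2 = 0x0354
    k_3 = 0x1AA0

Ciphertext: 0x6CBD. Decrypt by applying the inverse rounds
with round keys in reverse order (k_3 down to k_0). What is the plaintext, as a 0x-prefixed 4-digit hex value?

s_0 = ciphertext = 0x6CBD
s_1 = InvRound(s_0, k_3) = 0x527A
s_2 = InvRound(s_1, k_2) = 0x6F97
s_3 = InvRound(s_2, k_1) = 0x9471
s_4 = InvRound(s_3, k_0) = 0x8712

0x8712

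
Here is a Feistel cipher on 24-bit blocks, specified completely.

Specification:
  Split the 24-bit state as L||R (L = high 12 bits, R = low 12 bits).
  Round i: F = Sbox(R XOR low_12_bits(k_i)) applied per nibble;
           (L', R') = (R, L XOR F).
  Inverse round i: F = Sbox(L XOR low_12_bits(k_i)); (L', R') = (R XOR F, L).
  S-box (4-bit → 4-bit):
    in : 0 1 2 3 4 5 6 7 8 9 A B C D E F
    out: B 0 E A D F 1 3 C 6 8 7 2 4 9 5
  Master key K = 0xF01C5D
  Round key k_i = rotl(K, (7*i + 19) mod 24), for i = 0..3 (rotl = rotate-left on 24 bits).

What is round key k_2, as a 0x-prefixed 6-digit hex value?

K = 0xF01C5D
k_0 = rotl(K, (7*0+19) mod 24) = rotl(K, 19) = 0xEF80E2
k_1 = rotl(K, (7*1+19) mod 24) = rotl(K, 2) = 0xC07177
k_2 = rotl(K, (7*2+19) mod 24) = rotl(K, 9) = 0x38BBE0

0x38BBE0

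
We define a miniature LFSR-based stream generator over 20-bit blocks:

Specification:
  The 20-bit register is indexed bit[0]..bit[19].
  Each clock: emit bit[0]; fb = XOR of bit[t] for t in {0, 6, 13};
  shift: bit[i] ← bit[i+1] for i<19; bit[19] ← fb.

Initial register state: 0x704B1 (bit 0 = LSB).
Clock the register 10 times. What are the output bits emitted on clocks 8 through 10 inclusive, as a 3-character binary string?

reg_0 = 0x704B1
clock 1: out=1, reg = 0xB8258
clock 2: out=0, reg = 0xDC12C
clock 3: out=0, reg = 0x6E096
clock 4: out=0, reg = 0xB704B
clock 5: out=1, reg = 0xDB825
clock 6: out=1, reg = 0x6DC12
clock 7: out=0, reg = 0x36E09
clock 8: out=1, reg = 0x1B704
clock 9: out=0, reg = 0x8DB82
clock 10: out=0, reg = 0x46DC1

100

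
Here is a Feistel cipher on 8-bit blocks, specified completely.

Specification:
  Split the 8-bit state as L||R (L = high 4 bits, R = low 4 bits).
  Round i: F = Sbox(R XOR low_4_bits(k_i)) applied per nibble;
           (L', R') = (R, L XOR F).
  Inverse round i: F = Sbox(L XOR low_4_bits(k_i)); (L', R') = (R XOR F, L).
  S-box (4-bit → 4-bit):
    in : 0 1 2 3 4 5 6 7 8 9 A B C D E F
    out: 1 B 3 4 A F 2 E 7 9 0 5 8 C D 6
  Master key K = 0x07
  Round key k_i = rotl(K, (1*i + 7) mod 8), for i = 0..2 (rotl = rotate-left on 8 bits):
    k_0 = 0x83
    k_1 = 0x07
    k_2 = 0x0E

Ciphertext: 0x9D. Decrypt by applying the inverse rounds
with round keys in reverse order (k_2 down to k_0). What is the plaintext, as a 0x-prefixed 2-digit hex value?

s_0 = ciphertext = 0x9D
s_1 = InvRound(s_0, k_2) = 0x39
s_2 = InvRound(s_1, k_1) = 0x33
s_3 = InvRound(s_2, k_0) = 0x23

0x23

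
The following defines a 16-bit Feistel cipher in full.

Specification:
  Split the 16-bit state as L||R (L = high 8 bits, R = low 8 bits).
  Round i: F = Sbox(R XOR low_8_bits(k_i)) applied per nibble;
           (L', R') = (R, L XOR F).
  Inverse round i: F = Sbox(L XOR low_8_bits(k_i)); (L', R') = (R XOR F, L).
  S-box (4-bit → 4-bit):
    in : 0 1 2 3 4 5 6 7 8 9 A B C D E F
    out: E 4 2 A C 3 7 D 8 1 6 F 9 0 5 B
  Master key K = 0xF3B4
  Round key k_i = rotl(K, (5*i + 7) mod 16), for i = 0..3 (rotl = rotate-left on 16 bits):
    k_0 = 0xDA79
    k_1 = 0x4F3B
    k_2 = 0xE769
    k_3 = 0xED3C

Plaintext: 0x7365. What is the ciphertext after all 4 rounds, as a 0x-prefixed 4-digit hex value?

s_0 = plaintext = 0x7365
s_1 = Round(s_0, k_0) = 0x653A
s_2 = Round(s_1, k_1) = 0x3A81
s_3 = Round(s_2, k_2) = 0x8162
s_4 = Round(s_3, k_3) = 0x62B4

0x62B4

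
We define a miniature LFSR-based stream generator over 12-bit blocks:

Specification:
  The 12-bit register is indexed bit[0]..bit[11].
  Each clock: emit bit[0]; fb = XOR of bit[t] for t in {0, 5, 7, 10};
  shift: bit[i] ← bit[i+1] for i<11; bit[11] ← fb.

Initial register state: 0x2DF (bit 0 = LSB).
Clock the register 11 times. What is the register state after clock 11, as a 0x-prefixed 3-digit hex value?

reg_0 = 0x2DF
clock 1: out=1, reg = 0x16F
clock 2: out=1, reg = 0x0B7
clock 3: out=1, reg = 0x85B
clock 4: out=1, reg = 0xC2D
clock 5: out=1, reg = 0xE16
clock 6: out=0, reg = 0xF0B
clock 7: out=1, reg = 0x785
clock 8: out=1, reg = 0xBC2
clock 9: out=0, reg = 0xDE1
clock 10: out=1, reg = 0x6F0
clock 11: out=0, reg = 0xB78

0xB78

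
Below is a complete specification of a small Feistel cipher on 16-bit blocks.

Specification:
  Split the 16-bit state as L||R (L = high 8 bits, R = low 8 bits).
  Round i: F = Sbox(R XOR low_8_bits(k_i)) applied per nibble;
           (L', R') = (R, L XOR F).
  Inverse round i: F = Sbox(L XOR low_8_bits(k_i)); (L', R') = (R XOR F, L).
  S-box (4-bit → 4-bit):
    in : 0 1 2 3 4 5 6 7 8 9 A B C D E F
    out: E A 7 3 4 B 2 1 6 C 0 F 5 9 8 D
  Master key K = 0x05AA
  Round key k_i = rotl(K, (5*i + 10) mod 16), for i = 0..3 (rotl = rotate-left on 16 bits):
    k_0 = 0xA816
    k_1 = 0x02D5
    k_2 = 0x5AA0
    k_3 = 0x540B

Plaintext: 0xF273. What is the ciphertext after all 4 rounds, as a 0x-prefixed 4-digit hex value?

0xEB18

s_0 = plaintext = 0xF273
s_1 = Round(s_0, k_0) = 0x73D9
s_2 = Round(s_1, k_1) = 0xD996
s_3 = Round(s_2, k_2) = 0x96EB
s_4 = Round(s_3, k_3) = 0xEB18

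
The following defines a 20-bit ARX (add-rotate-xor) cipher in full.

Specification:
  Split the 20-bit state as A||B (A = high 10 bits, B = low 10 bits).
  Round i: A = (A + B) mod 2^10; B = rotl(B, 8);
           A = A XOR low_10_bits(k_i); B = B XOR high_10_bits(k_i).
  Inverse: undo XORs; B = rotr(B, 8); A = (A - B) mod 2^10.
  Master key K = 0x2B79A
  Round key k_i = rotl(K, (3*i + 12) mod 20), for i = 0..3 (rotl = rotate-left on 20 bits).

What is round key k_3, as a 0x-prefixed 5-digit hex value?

K = 0x2B79A
k_0 = rotl(K, (3*0+12) mod 20) = rotl(K, 12) = 0x9A2B7
k_1 = rotl(K, (3*1+12) mod 20) = rotl(K, 15) = 0xD15BC
k_2 = rotl(K, (3*2+12) mod 20) = rotl(K, 18) = 0x8ADE6
k_3 = rotl(K, (3*3+12) mod 20) = rotl(K, 1) = 0x56F34

0x56F34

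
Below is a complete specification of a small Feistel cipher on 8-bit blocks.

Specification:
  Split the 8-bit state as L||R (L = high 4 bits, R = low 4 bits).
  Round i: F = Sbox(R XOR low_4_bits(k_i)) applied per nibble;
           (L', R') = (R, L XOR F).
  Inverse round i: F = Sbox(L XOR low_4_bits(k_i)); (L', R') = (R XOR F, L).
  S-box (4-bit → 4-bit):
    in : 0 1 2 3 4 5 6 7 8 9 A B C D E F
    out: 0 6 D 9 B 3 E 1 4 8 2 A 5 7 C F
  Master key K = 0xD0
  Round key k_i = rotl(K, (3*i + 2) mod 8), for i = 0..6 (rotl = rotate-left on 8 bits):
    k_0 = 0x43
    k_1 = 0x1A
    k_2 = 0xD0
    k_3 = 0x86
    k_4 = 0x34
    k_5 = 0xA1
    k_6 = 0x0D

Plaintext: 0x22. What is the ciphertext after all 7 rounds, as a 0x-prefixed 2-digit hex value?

0x3A

s_0 = plaintext = 0x22
s_1 = Round(s_0, k_0) = 0x24
s_2 = Round(s_1, k_1) = 0x4E
s_3 = Round(s_2, k_2) = 0xE8
s_4 = Round(s_3, k_3) = 0x82
s_5 = Round(s_4, k_4) = 0x26
s_6 = Round(s_5, k_5) = 0x63
s_7 = Round(s_6, k_6) = 0x3A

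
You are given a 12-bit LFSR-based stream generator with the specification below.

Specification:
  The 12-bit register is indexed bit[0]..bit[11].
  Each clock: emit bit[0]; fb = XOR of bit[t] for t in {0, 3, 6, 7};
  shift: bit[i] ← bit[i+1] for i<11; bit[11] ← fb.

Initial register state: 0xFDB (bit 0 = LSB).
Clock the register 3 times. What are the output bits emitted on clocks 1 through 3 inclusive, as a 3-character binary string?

110

reg_0 = 0xFDB
clock 1: out=1, reg = 0x7ED
clock 2: out=1, reg = 0x3F6
clock 3: out=0, reg = 0x1FB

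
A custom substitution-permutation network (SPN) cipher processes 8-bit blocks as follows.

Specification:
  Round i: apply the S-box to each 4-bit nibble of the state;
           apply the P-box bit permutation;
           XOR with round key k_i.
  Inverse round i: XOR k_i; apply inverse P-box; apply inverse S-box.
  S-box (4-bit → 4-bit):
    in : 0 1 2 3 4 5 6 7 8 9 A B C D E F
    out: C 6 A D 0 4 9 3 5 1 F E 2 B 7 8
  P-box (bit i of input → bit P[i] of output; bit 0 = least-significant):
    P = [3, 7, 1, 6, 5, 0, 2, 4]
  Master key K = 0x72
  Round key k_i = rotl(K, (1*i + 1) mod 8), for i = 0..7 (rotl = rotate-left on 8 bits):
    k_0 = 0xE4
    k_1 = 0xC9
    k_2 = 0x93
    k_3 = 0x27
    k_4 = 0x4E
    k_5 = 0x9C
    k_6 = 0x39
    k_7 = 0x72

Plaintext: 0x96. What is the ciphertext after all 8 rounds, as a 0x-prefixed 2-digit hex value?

s_0 = plaintext = 0x96
s_1 = Round(s_0, k_0) = 0x8C
s_2 = Round(s_1, k_1) = 0x6D
s_3 = Round(s_2, k_2) = 0x6B
s_4 = Round(s_3, k_3) = 0xD5
s_5 = Round(s_4, k_4) = 0x7D
s_6 = Round(s_5, k_5) = 0x75
s_7 = Round(s_6, k_6) = 0x1A
s_8 = Round(s_7, k_7) = 0xBD

0xBD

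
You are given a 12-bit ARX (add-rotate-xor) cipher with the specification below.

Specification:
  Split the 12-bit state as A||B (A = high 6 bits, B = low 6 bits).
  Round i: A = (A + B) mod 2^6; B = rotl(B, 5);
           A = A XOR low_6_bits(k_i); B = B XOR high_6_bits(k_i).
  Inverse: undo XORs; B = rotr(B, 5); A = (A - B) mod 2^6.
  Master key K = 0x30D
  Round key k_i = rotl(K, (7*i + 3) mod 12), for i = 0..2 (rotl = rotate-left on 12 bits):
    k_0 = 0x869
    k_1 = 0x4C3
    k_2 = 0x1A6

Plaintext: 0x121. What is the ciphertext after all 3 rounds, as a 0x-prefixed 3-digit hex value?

0xFFB

s_0 = plaintext = 0x121
s_1 = Round(s_0, k_0) = 0x311
s_2 = Round(s_1, k_1) = 0x7BB
s_3 = Round(s_2, k_2) = 0xFFB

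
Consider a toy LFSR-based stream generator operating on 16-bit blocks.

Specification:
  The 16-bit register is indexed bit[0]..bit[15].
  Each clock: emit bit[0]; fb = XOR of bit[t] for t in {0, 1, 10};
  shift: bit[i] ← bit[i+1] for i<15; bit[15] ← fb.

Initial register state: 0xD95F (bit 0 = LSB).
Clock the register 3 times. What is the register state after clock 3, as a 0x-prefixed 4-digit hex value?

reg_0 = 0xD95F
clock 1: out=1, reg = 0x6CAF
clock 2: out=1, reg = 0xB657
clock 3: out=1, reg = 0xDB2B

0xDB2B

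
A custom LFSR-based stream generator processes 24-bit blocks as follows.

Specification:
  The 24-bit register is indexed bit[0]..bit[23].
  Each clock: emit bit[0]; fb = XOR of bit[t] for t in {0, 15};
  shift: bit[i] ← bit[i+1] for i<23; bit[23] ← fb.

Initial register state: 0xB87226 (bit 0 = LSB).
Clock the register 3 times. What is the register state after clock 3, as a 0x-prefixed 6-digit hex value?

reg_0 = 0xB87226
clock 1: out=0, reg = 0x5C3913
clock 2: out=1, reg = 0xAE1C89
clock 3: out=1, reg = 0xD70E44

0xD70E44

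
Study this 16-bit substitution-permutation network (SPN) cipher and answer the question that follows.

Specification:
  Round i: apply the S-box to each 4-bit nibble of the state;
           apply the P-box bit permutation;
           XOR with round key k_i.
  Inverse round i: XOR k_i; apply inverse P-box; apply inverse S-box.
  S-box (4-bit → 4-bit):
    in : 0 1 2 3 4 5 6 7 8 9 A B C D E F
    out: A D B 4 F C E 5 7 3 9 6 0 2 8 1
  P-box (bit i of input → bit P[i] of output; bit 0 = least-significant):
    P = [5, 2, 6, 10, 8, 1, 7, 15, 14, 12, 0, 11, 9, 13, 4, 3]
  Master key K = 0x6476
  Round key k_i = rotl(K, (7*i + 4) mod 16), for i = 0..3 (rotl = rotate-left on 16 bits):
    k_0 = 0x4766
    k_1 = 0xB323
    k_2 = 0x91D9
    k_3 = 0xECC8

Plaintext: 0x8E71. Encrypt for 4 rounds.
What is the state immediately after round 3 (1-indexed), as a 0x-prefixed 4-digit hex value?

s_0 = plaintext = 0x8E71
s_1 = Round(s_0, k_0) = 0x6896
s_2 = Round(s_1, k_1) = 0xC67C
s_3 = Round(s_2, k_2) = 0x8858
s_4 = Round(s_3, k_3) = 0x1E3D

0x8858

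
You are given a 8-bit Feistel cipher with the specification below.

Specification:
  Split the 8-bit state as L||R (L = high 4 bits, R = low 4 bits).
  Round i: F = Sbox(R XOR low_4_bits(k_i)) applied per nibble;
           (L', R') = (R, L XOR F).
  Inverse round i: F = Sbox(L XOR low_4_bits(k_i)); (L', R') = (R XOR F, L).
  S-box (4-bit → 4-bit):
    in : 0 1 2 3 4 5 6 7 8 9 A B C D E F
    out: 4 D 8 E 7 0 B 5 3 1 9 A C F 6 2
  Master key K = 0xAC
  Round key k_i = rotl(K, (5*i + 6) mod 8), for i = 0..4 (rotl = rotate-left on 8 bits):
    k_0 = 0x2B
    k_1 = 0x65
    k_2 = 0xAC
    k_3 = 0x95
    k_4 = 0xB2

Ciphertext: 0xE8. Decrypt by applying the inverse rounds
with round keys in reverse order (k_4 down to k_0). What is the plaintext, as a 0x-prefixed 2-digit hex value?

0xDD

s_0 = ciphertext = 0xE8
s_1 = InvRound(s_0, k_4) = 0x4E
s_2 = InvRound(s_1, k_3) = 0x34
s_3 = InvRound(s_2, k_2) = 0x63
s_4 = InvRound(s_3, k_1) = 0xD6
s_5 = InvRound(s_4, k_0) = 0xDD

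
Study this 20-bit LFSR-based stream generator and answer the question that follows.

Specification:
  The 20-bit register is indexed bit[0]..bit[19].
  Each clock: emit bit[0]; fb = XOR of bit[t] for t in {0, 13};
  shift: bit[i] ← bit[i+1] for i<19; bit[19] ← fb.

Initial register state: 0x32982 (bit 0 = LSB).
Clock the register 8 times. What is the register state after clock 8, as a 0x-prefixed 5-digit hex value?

reg_0 = 0x32982
clock 1: out=0, reg = 0x994C1
clock 2: out=1, reg = 0xCCA60
clock 3: out=0, reg = 0x66530
clock 4: out=0, reg = 0xB3298
clock 5: out=0, reg = 0xD994C
clock 6: out=0, reg = 0x6CCA6
clock 7: out=0, reg = 0x36653
clock 8: out=1, reg = 0x1B329

0x1B329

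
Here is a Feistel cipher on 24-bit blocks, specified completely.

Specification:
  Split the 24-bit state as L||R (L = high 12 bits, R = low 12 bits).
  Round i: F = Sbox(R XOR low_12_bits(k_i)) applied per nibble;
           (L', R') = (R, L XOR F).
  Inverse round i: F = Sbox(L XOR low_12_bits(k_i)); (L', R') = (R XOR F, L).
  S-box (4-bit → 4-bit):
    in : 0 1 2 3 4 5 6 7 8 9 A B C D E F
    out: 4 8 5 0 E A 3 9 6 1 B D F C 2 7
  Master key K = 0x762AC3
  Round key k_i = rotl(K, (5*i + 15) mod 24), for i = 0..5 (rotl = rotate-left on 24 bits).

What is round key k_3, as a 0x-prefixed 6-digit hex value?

0x8AB0DD

K = 0x762AC3
k_0 = rotl(K, (5*0+15) mod 24) = rotl(K, 15) = 0x61BB15
k_1 = rotl(K, (5*1+15) mod 24) = rotl(K, 20) = 0x3762AC
k_2 = rotl(K, (5*2+15) mod 24) = rotl(K, 1) = 0xEC5586
k_3 = rotl(K, (5*3+15) mod 24) = rotl(K, 6) = 0x8AB0DD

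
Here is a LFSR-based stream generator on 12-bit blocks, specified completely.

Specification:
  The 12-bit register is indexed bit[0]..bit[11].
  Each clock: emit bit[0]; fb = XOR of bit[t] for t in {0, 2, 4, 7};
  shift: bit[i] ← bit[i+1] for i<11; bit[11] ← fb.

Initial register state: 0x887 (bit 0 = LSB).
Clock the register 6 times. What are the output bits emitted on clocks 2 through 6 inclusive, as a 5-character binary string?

11000

reg_0 = 0x887
clock 1: out=1, reg = 0xC43
clock 2: out=1, reg = 0xE21
clock 3: out=1, reg = 0xF10
clock 4: out=0, reg = 0xF88
clock 5: out=0, reg = 0xFC4
clock 6: out=0, reg = 0x7E2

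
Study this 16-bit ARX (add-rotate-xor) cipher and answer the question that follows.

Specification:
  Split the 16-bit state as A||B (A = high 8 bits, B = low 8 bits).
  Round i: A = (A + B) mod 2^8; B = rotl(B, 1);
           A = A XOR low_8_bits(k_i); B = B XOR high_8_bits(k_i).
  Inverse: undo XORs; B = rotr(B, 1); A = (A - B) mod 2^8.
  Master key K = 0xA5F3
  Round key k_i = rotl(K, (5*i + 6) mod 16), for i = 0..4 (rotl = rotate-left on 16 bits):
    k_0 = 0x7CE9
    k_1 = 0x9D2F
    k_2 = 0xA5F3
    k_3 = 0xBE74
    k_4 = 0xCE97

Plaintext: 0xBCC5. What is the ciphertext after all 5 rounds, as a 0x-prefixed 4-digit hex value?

s_0 = plaintext = 0xBCC5
s_1 = Round(s_0, k_0) = 0x68F7
s_2 = Round(s_1, k_1) = 0x7072
s_3 = Round(s_2, k_2) = 0x1141
s_4 = Round(s_3, k_3) = 0x263C
s_5 = Round(s_4, k_4) = 0xF5B6

0xF5B6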